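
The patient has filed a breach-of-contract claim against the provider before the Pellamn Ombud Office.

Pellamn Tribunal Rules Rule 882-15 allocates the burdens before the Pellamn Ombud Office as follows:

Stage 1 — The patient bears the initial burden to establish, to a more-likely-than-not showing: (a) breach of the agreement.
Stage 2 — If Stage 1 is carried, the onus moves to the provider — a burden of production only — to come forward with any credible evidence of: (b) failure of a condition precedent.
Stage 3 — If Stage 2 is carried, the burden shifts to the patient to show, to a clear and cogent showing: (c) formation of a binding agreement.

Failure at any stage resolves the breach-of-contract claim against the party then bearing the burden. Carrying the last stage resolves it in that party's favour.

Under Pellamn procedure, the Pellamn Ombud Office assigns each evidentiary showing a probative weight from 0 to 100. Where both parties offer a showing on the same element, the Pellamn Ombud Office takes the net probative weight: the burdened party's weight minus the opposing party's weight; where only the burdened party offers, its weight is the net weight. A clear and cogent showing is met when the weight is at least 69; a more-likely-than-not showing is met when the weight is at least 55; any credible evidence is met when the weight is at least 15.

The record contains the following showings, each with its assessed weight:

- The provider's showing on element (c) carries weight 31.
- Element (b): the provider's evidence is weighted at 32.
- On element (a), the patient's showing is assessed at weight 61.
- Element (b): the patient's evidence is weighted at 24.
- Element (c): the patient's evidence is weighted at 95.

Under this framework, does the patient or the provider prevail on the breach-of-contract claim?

At Stage 1 the patient must meet a more-likely-than-not showing (weight is at least 55): on (a) the weight is 61, which does reach 55, so (a) meets the standard.
  Stage 1 carried; the burden shifts to the provider.
At Stage 2 the provider must meet any credible evidence (weight is at least 15): on (b) the weight is 32 less the opposing 24 gives net 8, < 15, so (b) does not meet the standard.
  Not every element is met, so the provider fails to carry Stage 2.
The patient prevails.

patient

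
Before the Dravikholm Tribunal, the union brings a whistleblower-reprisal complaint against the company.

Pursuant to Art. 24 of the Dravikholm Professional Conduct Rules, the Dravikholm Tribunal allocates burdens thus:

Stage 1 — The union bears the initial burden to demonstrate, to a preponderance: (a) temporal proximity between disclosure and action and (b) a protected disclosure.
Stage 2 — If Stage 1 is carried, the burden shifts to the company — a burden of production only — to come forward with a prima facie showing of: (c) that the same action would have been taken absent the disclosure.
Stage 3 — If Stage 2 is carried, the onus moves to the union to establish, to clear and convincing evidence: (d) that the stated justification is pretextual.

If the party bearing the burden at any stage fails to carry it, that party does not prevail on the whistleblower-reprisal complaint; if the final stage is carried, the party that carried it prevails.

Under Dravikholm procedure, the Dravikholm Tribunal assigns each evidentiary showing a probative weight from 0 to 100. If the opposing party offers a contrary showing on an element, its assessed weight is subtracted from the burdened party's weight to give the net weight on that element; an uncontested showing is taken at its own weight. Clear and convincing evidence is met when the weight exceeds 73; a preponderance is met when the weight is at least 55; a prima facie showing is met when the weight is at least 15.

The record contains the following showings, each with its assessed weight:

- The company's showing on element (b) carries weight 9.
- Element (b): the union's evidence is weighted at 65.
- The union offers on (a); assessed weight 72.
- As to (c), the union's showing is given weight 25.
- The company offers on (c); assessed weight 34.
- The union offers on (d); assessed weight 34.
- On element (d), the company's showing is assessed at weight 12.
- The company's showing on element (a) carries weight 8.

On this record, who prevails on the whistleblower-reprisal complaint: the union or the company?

At Stage 1 the union must meet a preponderance (weight is at least 55): on (a) the weight is 72 less the opposing 8 gives net 64, ≥ 55, so (a) meets the standard; on (b) the weight is 65 less the opposing 9 gives net 56, which does reach 55, so (b) meets the standard.
  Stage 1 is satisfied; the onus moves to the company.
At Stage 2 the company must meet a prima facie showing (weight is at least 15): on (c) the weight is 34 less the opposing 25 gives net 9, < 15, so (c) does not meet the standard.
  Stage 2 not carried; the company fails its burden.
So the union prevails.

union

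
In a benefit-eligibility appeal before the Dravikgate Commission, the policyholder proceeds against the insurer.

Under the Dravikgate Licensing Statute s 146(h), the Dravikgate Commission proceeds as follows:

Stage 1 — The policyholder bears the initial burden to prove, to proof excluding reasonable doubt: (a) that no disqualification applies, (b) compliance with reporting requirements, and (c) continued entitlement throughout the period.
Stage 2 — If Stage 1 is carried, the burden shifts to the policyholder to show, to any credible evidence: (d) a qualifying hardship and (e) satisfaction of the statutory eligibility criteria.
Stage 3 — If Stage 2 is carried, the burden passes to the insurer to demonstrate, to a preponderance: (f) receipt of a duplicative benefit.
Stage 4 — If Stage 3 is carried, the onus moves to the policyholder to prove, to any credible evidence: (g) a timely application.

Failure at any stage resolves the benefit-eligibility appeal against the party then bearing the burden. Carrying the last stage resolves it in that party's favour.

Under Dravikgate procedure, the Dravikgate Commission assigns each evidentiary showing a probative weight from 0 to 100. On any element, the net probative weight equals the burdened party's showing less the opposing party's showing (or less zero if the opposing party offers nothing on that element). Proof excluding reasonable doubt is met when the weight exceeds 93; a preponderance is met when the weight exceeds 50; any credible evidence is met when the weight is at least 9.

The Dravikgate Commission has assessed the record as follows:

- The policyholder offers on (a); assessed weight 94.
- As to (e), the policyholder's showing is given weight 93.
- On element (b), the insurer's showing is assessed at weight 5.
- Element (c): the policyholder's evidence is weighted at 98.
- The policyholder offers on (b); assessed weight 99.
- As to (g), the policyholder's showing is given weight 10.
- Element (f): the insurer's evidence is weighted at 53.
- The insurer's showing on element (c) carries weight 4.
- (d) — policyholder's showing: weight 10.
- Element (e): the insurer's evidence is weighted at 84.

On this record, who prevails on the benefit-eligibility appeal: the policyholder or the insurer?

policyholder

Stage 1 (policyholder, proof excluding reasonable doubt, weight exceeds 93): (a) 94 > 93 — meets; (b) net 99−5=94 > 93 — meets; (c) net 98−4=94 > 93 — meets.
  Stage 1 is satisfied; the policyholder continues to bear the burden.
Stage 2 (policyholder, any credible evidence, weight is at least 9): (d) 10 ≥ 9 — meets; (e) net 93−84=9 ≥ 9 — meets.
  The policyholder carries Stage 2; the insurer now bears the burden.
Stage 3 (insurer, a preponderance, weight exceeds 50): (f) 53 > 50 — meets.
  Stage 3 is satisfied; the onus moves to the policyholder.
Stage 4 (policyholder, any credible evidence, weight is at least 9): (g) 10 ≥ 9 — meets.
  The policyholder carries the last stage.
All stages carried — the policyholder prevails.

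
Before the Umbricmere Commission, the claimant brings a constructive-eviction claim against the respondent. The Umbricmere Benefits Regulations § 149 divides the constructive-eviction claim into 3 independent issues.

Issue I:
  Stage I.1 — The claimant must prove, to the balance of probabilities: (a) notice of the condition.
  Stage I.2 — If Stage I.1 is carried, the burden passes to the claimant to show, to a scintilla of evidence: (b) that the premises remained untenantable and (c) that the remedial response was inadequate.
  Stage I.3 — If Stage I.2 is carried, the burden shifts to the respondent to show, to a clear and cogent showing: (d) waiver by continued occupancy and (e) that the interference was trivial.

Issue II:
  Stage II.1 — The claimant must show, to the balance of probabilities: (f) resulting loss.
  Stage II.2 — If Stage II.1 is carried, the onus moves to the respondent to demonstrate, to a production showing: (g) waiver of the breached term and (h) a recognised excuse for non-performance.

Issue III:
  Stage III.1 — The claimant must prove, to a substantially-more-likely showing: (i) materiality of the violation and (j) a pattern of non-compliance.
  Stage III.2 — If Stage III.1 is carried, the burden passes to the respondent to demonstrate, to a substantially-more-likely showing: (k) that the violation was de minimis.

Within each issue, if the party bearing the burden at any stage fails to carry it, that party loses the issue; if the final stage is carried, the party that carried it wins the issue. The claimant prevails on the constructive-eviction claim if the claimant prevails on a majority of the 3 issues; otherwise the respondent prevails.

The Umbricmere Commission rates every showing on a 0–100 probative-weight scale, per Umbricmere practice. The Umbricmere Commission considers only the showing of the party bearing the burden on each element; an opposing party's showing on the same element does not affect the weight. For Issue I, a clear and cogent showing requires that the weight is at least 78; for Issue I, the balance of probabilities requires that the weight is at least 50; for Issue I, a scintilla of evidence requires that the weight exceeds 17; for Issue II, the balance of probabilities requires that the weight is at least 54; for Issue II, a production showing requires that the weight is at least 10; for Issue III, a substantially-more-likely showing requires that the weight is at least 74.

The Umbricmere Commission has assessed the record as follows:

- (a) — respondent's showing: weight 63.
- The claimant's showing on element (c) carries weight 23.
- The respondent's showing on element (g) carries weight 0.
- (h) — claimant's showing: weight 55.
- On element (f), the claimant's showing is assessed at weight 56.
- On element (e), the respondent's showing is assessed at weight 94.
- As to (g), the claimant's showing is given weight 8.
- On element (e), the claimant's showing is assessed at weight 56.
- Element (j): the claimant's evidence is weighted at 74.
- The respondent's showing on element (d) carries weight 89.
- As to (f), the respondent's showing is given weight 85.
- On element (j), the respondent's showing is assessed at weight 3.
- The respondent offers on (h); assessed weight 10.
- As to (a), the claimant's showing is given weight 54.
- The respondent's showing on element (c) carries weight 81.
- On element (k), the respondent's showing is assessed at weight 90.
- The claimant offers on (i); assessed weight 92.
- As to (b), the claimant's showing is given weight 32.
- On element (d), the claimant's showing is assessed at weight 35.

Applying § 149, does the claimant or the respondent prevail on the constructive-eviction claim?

respondent

— Issue I —
Stage I.1 — burden on claimant; standard: the balance of probabilities (weight is at least 50).
    (a): 54 (respondent's 63 disregarded) ≥ 50 [met]
  All elements met. The claimant retains the burden for Stage I.2.
Stage I.2 — burden on claimant; standard: a scintilla of evidence (weight exceeds 17).
    (b): 32 > 17 [met]
    (c): 23 (respondent's 81 disregarded) > 17 [met]
  Stage I.2 is satisfied; the onus moves to the respondent.
Stage I.3 — burden on respondent; standard: a clear and cogent showing (weight is at least 78).
    (d): 89 (claimant's 35 disregarded) ≥ 78 [met]
    (e): 94 (claimant's 56 disregarded) ≥ 78 [met]
  All elements met at the final stage.
Every stage carried; the respondent prevails on this issue.
— Issue II —
At Stage II.1 the claimant must meet the balance of probabilities (weight is at least 54): on (f) the weight is 56 (the respondent's 85 is given no effect), which does reach 54, so (f) meets the standard.
  All elements met. The burden passes to the respondent.
At Stage II.2 the respondent must meet a production showing (weight is at least 10): on (g) the weight is 0 (the claimant's 8 is given no effect), which does not reach 10, so (g) does not meet the standard; on (h) the weight is 10 (the claimant's 55 is given no effect), which does reach 10, so (h) meets the standard.
  Stage II.2 not carried; the respondent fails its burden.
The claimant prevails on this issue.
— Issue III —
Stage III.1 — burden on claimant; standard: a substantially-more-likely showing (weight is at least 74).
    (i): 92 ≥ 74 [met]
    (j): 74 (respondent's 3 disregarded) ≥ 74 [met]
  Stage III.1 carried; the burden shifts to the respondent.
Stage III.2 — burden on respondent; standard: a substantially-more-likely showing (weight is at least 74).
    (k): 90 ≥ 74 [met]
  All elements met at the final stage.
All stages carried — the respondent prevails on this issue.
Per-issue: Issue I → respondent; Issue II → claimant; Issue III → respondent. The claimant must prevail on a majority of issues; overall, the respondent prevails.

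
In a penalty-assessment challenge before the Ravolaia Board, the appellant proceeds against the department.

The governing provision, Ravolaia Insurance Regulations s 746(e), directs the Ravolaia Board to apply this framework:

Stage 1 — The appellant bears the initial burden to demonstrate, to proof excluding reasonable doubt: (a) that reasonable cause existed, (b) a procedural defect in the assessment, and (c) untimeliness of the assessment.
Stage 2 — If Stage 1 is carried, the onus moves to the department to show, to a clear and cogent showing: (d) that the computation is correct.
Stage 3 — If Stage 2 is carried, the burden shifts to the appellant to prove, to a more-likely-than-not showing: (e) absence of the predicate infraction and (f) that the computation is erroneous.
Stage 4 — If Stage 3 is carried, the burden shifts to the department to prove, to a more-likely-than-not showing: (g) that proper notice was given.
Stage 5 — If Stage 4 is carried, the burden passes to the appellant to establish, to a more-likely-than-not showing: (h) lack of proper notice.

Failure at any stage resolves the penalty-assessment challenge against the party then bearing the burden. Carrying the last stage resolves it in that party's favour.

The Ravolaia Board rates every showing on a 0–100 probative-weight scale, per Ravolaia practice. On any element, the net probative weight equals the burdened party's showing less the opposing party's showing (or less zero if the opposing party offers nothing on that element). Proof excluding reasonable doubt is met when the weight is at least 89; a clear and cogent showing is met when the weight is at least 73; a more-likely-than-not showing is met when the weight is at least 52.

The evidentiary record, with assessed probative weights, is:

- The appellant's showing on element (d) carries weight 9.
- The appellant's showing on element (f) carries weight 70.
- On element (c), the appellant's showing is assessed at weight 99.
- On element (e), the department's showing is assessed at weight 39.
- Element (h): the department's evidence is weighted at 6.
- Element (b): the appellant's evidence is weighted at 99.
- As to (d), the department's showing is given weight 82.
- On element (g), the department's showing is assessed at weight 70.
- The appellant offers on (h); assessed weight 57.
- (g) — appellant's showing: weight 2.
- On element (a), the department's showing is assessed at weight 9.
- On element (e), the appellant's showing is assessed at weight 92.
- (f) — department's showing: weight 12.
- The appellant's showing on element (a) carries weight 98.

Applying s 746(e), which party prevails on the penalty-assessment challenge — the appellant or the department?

department

Stage 1 — burden on appellant; standard: proof excluding reasonable doubt (weight is at least 89).
    (a): 98 − 9 = 89 ≥ 89 [met]
    (b): 99 ≥ 89 [met]
    (c): 99 ≥ 89 [met]
  Stage 1 carried; the burden shifts to the department.
Stage 2 — burden on department; standard: a clear and cogent showing (weight is at least 73).
    (d): 82 − 9 = 73 ≥ 73 [met]
  All elements met. The burden passes to the appellant.
Stage 3 — burden on appellant; standard: a more-likely-than-not showing (weight is at least 52).
    (e): 92 − 39 = 53 ≥ 52 [met]
    (f): 70 − 12 = 58 ≥ 52 [met]
  The appellant carries Stage 3; the department now bears the burden.
Stage 4 — burden on department; standard: a more-likely-than-not showing (weight is at least 52).
    (g): 70 − 2 = 68 ≥ 52 [met]
  Stage 4 is satisfied; the onus moves to the appellant.
Stage 5 — burden on appellant; standard: a more-likely-than-not showing (weight is at least 52).
    (h): 57 − 6 = 51 < 52 [not met]
  Stage 5 not carried; the appellant fails its burden.
The department prevails.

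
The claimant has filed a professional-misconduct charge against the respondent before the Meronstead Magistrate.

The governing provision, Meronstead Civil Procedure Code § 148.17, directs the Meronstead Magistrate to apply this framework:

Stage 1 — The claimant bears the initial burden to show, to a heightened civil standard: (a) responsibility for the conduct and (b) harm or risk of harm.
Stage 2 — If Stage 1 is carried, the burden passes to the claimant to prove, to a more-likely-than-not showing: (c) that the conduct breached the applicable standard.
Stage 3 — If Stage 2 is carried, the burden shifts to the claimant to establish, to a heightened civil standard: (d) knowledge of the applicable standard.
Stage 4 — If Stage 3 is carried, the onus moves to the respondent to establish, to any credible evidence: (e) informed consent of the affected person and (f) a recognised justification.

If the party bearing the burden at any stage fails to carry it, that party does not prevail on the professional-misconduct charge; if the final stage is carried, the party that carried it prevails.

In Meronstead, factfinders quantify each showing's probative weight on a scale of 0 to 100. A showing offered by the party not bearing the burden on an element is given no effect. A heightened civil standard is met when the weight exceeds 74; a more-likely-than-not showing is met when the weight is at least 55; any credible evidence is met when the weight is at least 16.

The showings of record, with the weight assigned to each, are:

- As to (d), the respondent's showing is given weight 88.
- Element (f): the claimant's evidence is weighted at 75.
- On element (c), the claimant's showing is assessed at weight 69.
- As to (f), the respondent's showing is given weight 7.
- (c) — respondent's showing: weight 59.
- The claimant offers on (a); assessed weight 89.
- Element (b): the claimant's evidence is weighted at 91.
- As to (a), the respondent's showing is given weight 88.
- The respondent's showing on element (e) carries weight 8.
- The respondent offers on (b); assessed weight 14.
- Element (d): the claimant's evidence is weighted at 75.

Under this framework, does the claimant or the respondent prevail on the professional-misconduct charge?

claimant

At Stage 1 the claimant must meet a heightened civil standard (weight exceeds 74): on (a) the weight is 89 (the respondent's 88 is given no effect), > 74, so (a) meets the standard; on (b) the weight is 91 (the respondent's 14 is given no effect), which does exceed 74, so (b) meets the standard.
  Stage 1 is satisfied; the claimant continues to bear the burden.
At Stage 2 the claimant must meet a more-likely-than-not showing (weight is at least 55): on (c) the weight is 69 (the respondent's 59 is given no effect), which does reach 55, so (c) meets the standard.
  Stage 2 is satisfied; the claimant continues to bear the burden.
At Stage 3 the claimant must meet a heightened civil standard (weight exceeds 74): on (d) the weight is 75 (the respondent's 88 is given no effect), which does exceed 74, so (d) meets the standard.
  All elements met. The burden passes to the respondent.
At Stage 4 the respondent must meet any credible evidence (weight is at least 16): on (e) the weight is 8, < 16, so (e) does not meet the standard; on (f) the weight is 7 (the claimant's 75 is given no effect), which does not reach 16, so (f) does not meet the standard.
  The respondent does not carry Stage 4.
The analysis ends at Stage 4; the claimant prevails.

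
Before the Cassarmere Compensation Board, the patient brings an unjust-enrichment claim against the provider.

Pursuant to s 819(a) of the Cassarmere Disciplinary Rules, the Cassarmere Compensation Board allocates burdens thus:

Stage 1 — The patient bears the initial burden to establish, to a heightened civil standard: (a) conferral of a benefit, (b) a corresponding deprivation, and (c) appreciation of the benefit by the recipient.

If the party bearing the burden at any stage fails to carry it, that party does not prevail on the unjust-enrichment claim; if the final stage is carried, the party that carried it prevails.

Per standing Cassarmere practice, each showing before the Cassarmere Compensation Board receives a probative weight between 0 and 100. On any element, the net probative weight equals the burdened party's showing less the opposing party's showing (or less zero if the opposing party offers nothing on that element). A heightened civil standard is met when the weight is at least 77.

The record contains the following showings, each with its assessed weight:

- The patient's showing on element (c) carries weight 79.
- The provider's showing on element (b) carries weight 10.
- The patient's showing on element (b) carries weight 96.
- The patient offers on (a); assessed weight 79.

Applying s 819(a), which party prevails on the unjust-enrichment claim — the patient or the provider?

At Stage 1 the patient must meet a heightened civil standard (weight is at least 77): on (a) the weight is 79, ≥ 77, so (a) meets the standard; on (b) the weight is 96 less the opposing 10 gives net 86, ≥ 77, so (b) meets the standard; on (c) the weight is 79, ≥ 77, so (c) meets the standard.
  The patient carries the last stage.
With every stage satisfied, the patient prevails.

patient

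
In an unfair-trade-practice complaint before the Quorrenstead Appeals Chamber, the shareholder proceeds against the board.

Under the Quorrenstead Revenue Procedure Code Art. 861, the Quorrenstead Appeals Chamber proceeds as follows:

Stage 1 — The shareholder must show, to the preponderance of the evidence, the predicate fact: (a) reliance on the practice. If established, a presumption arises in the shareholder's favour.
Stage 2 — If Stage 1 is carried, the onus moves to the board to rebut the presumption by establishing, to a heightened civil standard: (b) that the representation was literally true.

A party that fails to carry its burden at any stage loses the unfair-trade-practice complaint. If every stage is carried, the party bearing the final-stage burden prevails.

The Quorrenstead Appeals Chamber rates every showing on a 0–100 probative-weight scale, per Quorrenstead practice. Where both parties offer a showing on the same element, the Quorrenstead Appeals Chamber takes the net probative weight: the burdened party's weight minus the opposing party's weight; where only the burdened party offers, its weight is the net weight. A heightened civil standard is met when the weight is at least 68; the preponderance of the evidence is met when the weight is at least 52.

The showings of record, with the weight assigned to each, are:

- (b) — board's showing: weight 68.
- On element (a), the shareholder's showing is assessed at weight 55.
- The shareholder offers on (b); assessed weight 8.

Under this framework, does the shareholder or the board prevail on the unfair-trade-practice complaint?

shareholder

At Stage 1 the shareholder must meet the preponderance of the evidence (weight is at least 52): on (a) the weight is 55, ≥ 52, so (a) meets the standard.
  Stage 1 carried; the burden shifts to the board.
At Stage 2 the board must meet a heightened civil standard (weight is at least 68): on (b) the weight is 68 less the opposing 8 gives net 60, which does not reach 68, so (b) does not meet the standard.
  Not every element is met, so the board fails to carry Stage 2.
The analysis ends at Stage 2; the shareholder prevails.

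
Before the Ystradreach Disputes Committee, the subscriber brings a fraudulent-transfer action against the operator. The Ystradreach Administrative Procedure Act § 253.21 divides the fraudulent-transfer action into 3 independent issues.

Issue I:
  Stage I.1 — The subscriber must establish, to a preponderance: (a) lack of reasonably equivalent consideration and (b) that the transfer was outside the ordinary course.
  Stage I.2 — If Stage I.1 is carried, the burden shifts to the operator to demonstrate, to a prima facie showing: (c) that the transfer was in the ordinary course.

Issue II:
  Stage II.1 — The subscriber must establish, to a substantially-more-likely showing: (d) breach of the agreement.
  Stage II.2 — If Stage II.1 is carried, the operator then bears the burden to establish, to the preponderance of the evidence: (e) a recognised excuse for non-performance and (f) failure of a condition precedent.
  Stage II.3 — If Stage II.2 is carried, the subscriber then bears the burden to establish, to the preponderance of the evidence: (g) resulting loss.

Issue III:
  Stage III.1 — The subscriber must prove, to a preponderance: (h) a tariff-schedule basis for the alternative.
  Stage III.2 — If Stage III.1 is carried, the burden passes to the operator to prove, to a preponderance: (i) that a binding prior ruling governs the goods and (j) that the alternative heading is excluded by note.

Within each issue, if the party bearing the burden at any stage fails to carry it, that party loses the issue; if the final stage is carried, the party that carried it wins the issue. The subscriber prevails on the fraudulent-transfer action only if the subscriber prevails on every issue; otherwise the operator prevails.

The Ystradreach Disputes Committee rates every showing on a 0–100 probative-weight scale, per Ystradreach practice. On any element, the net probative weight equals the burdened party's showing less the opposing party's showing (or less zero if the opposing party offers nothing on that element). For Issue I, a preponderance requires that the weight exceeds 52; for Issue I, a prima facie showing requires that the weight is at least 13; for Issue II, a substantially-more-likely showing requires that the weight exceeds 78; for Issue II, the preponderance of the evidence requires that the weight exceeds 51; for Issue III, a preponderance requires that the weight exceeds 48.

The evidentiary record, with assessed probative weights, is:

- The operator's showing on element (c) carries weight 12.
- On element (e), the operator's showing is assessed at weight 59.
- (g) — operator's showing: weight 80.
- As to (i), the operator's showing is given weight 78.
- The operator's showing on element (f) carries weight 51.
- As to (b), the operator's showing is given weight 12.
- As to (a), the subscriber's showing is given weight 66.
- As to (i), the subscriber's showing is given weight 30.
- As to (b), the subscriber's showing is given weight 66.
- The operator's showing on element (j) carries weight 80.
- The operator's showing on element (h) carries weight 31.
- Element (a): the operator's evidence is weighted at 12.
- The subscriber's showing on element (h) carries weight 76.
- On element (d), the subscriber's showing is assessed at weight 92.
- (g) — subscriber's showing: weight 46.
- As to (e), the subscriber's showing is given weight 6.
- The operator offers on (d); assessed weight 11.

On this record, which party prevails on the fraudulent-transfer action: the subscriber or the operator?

operator

— Issue I —
Stage I.1 (subscriber, a preponderance, weight exceeds 52): (a) net 66−12=54 > 52 — meets; (b) net 66−12=54 > 52 — meets.
  All elements met. The burden passes to the operator.
Stage I.2 (operator, a prima facie showing, weight is at least 13): (c) 12 < 13 — fails.
  The operator does not carry Stage I.2.
The subscriber prevails on this issue.
— Issue II —
At Stage II.1 the subscriber must meet a substantially-more-likely showing (weight exceeds 78): on (d) the weight is 92 less the opposing 11 gives net 81, > 78, so (d) meets the standard.
  Stage II.1 carried; the burden shifts to the operator.
At Stage II.2 the operator must meet the preponderance of the evidence (weight exceeds 51): on (e) the weight is 59 less the opposing 6 gives net 53, > 51, so (e) meets the standard; on (f) the weight is 51, ≤ 51, so (f) does not meet the standard.
  Stage II.2 not carried; the operator fails its burden.
So the subscriber prevails on this issue.
— Issue III —
Stage III.1 (subscriber, a preponderance, weight exceeds 48): (h) net 76−31=45 ≤ 48 — fails.
  Stage III.1 not carried; the subscriber fails its burden.
The operator prevails on this issue.
Per-issue: Issue I → subscriber; Issue II → subscriber; Issue III → operator. The subscriber must prevail on every issue; overall, the operator prevails.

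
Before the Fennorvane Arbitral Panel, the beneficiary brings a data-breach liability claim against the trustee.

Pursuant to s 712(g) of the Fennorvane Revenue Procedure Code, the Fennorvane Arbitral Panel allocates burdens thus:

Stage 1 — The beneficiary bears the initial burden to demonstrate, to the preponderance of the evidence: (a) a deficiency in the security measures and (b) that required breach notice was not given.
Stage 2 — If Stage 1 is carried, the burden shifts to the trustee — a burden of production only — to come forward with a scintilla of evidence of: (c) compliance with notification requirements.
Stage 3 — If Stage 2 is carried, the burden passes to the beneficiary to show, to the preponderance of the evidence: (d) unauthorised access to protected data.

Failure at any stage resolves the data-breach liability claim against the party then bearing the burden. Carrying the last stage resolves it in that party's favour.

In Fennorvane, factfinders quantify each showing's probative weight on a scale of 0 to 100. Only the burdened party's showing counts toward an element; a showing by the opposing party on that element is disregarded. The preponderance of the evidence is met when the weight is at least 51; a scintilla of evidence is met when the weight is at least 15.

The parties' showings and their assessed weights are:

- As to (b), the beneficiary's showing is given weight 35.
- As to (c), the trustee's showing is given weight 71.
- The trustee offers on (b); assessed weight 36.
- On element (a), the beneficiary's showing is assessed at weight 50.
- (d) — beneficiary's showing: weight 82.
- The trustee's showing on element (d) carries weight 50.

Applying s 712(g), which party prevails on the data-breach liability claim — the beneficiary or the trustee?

trustee

At Stage 1 the beneficiary must meet the preponderance of the evidence (weight is at least 51): on (a) the weight is 50, which does not reach 51, so (a) does not meet the standard; on (b) the weight is 35 (the trustee's 36 is given no effect), which does not reach 51, so (b) does not meet the standard.
  Stage 1 not carried; the beneficiary fails its burden.
The trustee prevails.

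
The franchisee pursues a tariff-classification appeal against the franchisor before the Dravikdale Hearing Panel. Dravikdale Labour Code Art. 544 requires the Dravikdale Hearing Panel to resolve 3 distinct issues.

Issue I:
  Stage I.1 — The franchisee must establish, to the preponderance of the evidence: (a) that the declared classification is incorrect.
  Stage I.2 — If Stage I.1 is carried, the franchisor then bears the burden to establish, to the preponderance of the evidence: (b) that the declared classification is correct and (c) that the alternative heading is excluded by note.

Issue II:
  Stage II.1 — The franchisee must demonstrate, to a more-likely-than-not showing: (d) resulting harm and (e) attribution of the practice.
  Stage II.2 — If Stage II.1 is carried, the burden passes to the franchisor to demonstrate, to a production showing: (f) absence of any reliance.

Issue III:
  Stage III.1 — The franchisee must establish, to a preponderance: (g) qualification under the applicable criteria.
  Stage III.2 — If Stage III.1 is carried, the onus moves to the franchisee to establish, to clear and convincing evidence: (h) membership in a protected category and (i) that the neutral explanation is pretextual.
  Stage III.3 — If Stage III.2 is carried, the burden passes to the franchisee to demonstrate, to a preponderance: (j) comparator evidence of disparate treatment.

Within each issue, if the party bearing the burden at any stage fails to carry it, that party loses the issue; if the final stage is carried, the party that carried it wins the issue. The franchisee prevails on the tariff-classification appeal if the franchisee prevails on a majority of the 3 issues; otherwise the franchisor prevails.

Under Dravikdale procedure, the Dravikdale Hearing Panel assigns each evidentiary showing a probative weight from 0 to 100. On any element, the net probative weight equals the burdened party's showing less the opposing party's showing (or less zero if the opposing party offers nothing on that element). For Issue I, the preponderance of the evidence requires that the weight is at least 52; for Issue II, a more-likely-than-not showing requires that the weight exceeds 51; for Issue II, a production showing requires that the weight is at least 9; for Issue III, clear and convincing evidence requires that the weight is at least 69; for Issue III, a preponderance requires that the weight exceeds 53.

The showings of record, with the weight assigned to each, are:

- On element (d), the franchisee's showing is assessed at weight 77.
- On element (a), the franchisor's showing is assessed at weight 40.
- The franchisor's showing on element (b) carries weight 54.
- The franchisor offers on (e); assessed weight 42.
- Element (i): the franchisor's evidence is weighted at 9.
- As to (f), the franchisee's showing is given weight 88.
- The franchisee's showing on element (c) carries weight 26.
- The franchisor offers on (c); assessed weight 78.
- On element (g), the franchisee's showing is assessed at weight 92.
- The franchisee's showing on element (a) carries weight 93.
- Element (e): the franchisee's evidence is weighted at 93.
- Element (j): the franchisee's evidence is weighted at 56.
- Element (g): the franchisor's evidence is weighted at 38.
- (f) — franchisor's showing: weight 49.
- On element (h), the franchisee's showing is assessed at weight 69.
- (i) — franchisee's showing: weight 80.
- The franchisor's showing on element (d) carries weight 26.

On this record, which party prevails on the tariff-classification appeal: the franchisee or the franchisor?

franchisor

— Issue I —
At Stage I.1 the franchisee must meet the preponderance of the evidence (weight is at least 52): on (a) the weight is 93 less the opposing 40 gives net 53, which does reach 52, so (a) meets the standard.
  The franchisee carries Stage I.1; the franchisor now bears the burden.
At Stage I.2 the franchisor must meet the preponderance of the evidence (weight is at least 52): on (b) the weight is 54, which does reach 52, so (b) meets the standard; on (c) the weight is 78 less the opposing 26 gives net 52, ≥ 52, so (c) meets the standard.
  The franchisor carries the last stage.
With every stage satisfied, the franchisor prevails on this issue.
— Issue II —
Stage II.1 — burden on franchisee; standard: a more-likely-than-not showing (weight exceeds 51).
    (d): 77 − 26 = 51 ≤ 51 [not met]
    (e): 93 − 42 = 51 ≤ 51 [not met]
  The franchisee does not carry Stage II.1.
The analysis ends at Stage II.1; the franchisor prevails on this issue.
— Issue III —
Stage III.1 (franchisee, a preponderance, weight exceeds 53): (g) net 92−38=54 > 53 — meets.
  Stage III.1 is satisfied; the franchisee continues to bear the burden.
Stage III.2 (franchisee, clear and convincing evidence, weight is at least 69): (h) 69 ≥ 69 — meets; (i) net 80−9=71 ≥ 69 — meets.
  Stage III.2 carried; the burden remains with the franchisee.
Stage III.3 (franchisee, a preponderance, weight exceeds 53): (j) 56 > 53 — meets.
  Stage III.3 carried; the final stage is satisfied.
With every stage satisfied, the franchisee prevails on this issue.
Per-issue: Issue I → franchisor; Issue II → franchisor; Issue III → franchisee. The franchisee must prevail on a majority of issues; overall, the franchisor prevails.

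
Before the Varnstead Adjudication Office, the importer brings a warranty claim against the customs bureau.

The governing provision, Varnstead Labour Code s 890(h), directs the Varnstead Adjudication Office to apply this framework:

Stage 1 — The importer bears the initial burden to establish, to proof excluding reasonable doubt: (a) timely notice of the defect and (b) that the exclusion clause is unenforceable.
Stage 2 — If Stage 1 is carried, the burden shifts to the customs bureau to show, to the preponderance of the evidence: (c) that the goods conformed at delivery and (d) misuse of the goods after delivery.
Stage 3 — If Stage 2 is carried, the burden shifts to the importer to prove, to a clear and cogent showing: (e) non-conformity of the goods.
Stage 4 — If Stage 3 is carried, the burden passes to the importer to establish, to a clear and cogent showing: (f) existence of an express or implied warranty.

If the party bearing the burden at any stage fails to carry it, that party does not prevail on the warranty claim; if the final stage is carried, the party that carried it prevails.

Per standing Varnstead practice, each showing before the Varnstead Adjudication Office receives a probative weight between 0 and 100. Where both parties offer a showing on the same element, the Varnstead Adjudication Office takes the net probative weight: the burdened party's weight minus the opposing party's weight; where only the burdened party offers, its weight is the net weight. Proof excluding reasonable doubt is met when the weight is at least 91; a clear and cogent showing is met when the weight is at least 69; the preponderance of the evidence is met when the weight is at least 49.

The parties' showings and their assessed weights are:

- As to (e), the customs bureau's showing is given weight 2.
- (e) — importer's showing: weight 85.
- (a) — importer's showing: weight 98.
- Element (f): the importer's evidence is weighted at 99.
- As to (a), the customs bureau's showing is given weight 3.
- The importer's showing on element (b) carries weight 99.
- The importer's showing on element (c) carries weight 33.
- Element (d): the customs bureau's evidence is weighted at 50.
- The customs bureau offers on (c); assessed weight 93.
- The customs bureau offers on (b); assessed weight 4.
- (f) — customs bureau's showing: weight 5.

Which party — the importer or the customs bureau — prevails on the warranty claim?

importer

Stage 1 (importer, proof excluding reasonable doubt, weight is at least 91): (a) net 98−3=95 ≥ 91 — meets; (b) net 99−4=95 ≥ 91 — meets.
  Stage 1 is satisfied; the onus moves to the customs bureau.
Stage 2 (customs bureau, the preponderance of the evidence, weight is at least 49): (c) net 93−33=60 ≥ 49 — meets; (d) 50 ≥ 49 — meets.
  Stage 2 carried; the burden shifts to the importer.
Stage 3 (importer, a clear and cogent showing, weight is at least 69): (e) net 85−2=83 ≥ 69 — meets.
  Stage 3 carried; the burden remains with the importer.
Stage 4 (importer, a clear and cogent showing, weight is at least 69): (f) net 99−5=94 ≥ 69 — meets.
  Stage 4 carried; the final stage is satisfied.
All stages carried — the importer prevails.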